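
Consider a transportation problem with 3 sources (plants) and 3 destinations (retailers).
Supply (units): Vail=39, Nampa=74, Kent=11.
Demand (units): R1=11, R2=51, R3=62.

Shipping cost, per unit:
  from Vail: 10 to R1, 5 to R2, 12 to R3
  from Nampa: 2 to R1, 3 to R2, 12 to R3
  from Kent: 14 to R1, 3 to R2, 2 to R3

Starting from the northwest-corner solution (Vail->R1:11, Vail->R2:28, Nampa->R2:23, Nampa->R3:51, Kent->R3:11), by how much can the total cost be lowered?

144

Current plan cost = 11·10 + 28·5 + 23·3 + 51·12 + 11·2 = 953.
Optimal plan:
  Vail–R3: 39 units
  Nampa–R1: 11 units
  Nampa–R2: 51 units
  Nampa–R3: 12 units
  Kent–R3: 11 units
Optimal cost = 809.
Saving = 953 − 809 = 144.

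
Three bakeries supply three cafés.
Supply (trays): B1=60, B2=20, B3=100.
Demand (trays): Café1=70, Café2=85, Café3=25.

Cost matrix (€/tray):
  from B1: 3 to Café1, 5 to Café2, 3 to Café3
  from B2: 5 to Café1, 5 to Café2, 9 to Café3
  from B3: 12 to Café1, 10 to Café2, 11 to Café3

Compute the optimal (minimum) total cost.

1295

One minimum-cost allocation:
  B1 to Café1: 50 × €3 = €150
  B1 to Café3: 10 × €3 = €30
  B2 to Café1: 20 × €5 = €100
  B3 to Café2: 85 × €10 = €850
  B3 to Café3: 15 × €11 = €165
Total = 150 + 30 + 100 + 850 + 165 = €1295.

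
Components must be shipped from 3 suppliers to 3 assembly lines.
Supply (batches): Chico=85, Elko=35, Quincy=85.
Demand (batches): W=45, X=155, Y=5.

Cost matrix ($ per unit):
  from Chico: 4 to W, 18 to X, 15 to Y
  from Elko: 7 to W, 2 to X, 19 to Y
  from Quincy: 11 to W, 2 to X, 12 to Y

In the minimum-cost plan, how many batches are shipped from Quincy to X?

Optimal shipments:
  Chico->W: 45 × $4 = $180
  Chico->X: 35 × $18 = $630
  Chico->Y: 5 × $15 = $75
  Elko->X: 35 × $2 = $70
  Quincy->X: 85 × $2 = $170
Total cost = $1125.
So Quincy→X carries 85 batches.

85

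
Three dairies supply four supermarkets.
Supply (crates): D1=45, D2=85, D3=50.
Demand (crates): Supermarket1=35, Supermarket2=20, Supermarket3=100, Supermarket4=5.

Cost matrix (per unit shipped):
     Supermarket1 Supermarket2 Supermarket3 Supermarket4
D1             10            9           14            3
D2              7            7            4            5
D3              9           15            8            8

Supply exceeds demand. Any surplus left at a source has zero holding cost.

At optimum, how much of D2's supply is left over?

0

Minimum-cost shipments:
  D1->Supermarket2: 20 × 9 = 180
  D1->Supermarket4: 5 × 3 = 15
  D2->Supermarket3: 85 × 4 = 340
  D3->Supermarket1: 35 × 9 = 315
  D3->Supermarket3: 15 × 8 = 120
Total cost = 970.
D2 ships 85 of its 85, leaving 0.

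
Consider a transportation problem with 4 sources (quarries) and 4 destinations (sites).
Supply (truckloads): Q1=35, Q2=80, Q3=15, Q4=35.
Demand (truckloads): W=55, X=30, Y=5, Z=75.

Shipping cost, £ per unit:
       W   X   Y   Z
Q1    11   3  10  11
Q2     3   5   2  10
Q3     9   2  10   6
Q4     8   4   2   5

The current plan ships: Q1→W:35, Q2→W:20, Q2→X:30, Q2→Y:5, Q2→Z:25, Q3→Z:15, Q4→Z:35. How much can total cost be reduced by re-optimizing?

335

Current plan cost = 35·11 + 20·3 + 30·5 + 5·2 + 25·10 + 15·6 + 35·5 = £1120.
Optimal plan:
  Q1->X: 30 × £3 = £90
  Q1->Z: 5 × £11 = £55
  Q2->W: 55 × £3 = £165
  Q2->Y: 5 × £2 = £10
  Q2->Z: 20 × £10 = £200
  Q3->Z: 15 × £6 = £90
  Q4->Z: 35 × £5 = £175
Optimal cost = £785.
Saving = 1120 − 785 = £335.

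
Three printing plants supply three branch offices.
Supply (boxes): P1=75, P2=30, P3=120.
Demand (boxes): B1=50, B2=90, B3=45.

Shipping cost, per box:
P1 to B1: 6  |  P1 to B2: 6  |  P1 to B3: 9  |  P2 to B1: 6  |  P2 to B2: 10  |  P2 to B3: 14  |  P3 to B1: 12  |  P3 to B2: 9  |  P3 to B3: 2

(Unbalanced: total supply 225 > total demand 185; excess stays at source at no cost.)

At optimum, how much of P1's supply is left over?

An optimal plan:
  P1->B1: 20 boxes
  P1->B2: 55 boxes
  P2->B1: 30 boxes
  P3->B2: 35 boxes
  P3->B3: 45 boxes
Total cost = 1035.
P1 ships 75 of its 75, leaving 0.

0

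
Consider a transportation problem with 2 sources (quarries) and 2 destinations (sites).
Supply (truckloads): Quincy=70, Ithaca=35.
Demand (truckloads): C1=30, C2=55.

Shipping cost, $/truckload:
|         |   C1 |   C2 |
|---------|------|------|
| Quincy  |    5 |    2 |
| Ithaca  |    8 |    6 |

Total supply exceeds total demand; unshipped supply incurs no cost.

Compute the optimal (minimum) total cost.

An optimal shipping plan:
  Quincy->C1: 15 truckloads
  Quincy->C2: 55 truckloads
  Ithaca->C1: 15 truckloads
Total cost = $305.

305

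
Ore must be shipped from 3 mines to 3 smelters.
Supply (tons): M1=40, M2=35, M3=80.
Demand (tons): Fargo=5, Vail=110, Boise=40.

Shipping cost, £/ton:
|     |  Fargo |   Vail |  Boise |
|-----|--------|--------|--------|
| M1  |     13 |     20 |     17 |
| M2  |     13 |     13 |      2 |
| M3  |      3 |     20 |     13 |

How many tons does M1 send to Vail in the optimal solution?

Optimal shipments:
  M1–Vail: 40 × £20 = £800
  M2–Boise: 35 × £2 = £70
  M3–Fargo: 5 × £3 = £15
  M3–Vail: 70 × £20 = £1400
  M3–Boise: 5 × £13 = £65
Total cost = £2350.
So M1→Vail carries 40 tons.

40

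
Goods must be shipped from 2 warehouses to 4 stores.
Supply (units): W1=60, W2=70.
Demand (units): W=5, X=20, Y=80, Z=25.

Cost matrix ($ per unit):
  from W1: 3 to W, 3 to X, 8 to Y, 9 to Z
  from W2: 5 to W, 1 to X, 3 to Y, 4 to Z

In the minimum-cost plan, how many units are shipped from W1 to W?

The minimum-cost plan:
  W1→W: 5 × $3 = $15
  W1→X: 20 × $3 = $60
  W1→Y: 10 × $8 = $80
  W1→Z: 25 × $9 = $225
  W2→Y: 70 × $3 = $210
Total cost = $590.
So W1→W carries 5 units.

5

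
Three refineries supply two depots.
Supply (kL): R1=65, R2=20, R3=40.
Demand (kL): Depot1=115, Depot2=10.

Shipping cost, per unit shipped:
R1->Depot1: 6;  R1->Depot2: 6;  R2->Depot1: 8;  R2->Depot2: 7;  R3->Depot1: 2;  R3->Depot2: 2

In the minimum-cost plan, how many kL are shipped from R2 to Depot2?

10

The minimum-cost plan:
  R1 to Depot1: 65 × 6 = 390
  R2 to Depot1: 10 × 8 = 80
  R2 to Depot2: 10 × 7 = 70
  R3 to Depot1: 40 × 2 = 80
Total cost = 620.
So R2→Depot2 carries 10 kL.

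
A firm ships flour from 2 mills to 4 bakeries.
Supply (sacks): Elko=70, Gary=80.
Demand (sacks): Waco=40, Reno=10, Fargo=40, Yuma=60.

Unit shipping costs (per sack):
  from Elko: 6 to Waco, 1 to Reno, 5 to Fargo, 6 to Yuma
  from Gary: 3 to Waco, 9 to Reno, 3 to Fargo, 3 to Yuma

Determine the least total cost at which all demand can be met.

570

An optimal shipping plan:
  Elko–Waco: 20 × 6 = 120
  Elko–Reno: 10 × 1 = 10
  Elko–Fargo: 40 × 5 = 200
  Gary–Waco: 20 × 3 = 60
  Gary–Yuma: 60 × 3 = 180
Total = 120 + 10 + 200 + 60 + 180 = 570.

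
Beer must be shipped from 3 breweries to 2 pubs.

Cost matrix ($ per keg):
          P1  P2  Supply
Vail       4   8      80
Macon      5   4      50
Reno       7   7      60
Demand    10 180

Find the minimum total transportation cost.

An optimal shipping plan:
  Vail to P1: 10 × $4 = $40
  Vail to P2: 70 × $8 = $560
  Macon to P2: 50 × $4 = $200
  Reno to P2: 60 × $7 = $420
Total = 40 + 560 + 200 + 420 = $1220.

1220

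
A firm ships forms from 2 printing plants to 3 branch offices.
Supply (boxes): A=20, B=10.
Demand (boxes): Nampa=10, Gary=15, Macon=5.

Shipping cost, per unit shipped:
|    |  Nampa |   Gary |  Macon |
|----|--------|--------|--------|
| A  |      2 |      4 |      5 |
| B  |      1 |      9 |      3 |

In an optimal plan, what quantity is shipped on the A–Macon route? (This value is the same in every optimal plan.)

Solving gives:
  A→Nampa: 5 × 2 = 10
  A→Gary: 15 × 4 = 60
  B→Nampa: 5 × 1 = 5
  B→Macon: 5 × 3 = 15
Total cost = 90.
The route A→Macon is not used.

0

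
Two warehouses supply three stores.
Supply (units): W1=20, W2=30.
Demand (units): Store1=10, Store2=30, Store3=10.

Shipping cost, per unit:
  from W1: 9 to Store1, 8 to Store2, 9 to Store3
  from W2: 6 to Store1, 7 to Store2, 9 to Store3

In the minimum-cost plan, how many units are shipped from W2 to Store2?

Solving gives:
  W1→Store2: 10 × 8 = 80
  W1→Store3: 10 × 9 = 90
  W2→Store1: 10 × 6 = 60
  W2→Store2: 20 × 7 = 140
Total cost = 370.
So W2→Store2 carries 20 units.

20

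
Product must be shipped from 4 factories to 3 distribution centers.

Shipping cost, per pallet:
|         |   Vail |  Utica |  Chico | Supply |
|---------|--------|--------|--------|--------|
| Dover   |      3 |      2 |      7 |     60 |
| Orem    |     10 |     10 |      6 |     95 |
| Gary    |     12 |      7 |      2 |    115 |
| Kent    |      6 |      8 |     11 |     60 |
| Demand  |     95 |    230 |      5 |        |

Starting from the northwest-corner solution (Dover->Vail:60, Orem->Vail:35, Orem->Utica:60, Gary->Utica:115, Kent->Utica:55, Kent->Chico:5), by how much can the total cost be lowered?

Current plan cost = 60·3 + 35·10 + 60·10 + 115·7 + 55·8 + 5·11 = 2430.
Optimal plan:
  Dover to Utica: 60 × 2 = 120
  Orem to Vail: 35 × 10 = 350
  Orem to Utica: 60 × 10 = 600
  Gary to Utica: 110 × 7 = 770
  Gary to Chico: 5 × 2 = 10
  Kent to Vail: 60 × 6 = 360
Optimal cost = 2210.
Saving = 2430 − 2210 = 220.

220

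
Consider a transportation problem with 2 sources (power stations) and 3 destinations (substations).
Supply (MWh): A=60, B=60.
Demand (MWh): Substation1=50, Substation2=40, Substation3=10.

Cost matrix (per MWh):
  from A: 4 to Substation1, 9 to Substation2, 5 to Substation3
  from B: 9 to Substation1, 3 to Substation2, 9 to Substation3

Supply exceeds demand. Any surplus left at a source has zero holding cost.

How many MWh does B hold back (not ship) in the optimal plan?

20

An optimal plan:
  A→Substation1: 50 × 4 = 200
  A→Substation3: 10 × 5 = 50
  B→Substation2: 40 × 3 = 120
Total cost = 370.
B ships 40 of its 60, leaving 20.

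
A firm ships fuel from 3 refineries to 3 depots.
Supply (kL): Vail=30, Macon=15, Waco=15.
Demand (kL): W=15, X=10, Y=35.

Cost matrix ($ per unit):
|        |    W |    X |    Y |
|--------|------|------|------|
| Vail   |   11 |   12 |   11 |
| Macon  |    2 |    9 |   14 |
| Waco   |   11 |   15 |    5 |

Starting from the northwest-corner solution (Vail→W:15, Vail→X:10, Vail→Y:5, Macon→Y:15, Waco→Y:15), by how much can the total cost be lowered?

Current plan cost = 15·11 + 10·12 + 5·11 + 15·14 + 15·5 = $625.
Optimal plan:
  Vail->X: 10 × $12 = $120
  Vail->Y: 20 × $11 = $220
  Macon->W: 15 × $2 = $30
  Waco->Y: 15 × $5 = $75
Optimal cost = $445.
Saving = 625 − 445 = $180.

180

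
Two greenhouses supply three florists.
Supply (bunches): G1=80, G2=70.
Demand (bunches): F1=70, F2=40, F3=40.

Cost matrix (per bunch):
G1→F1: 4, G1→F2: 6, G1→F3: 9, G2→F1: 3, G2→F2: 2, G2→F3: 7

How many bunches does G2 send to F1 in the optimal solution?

0

Solving gives:
  G1→F1: 70 × 4 = 280
  G1→F3: 10 × 9 = 90
  G2→F2: 40 × 2 = 80
  G2→F3: 30 × 7 = 210
Total cost = 660.
The route G2→F1 is not used.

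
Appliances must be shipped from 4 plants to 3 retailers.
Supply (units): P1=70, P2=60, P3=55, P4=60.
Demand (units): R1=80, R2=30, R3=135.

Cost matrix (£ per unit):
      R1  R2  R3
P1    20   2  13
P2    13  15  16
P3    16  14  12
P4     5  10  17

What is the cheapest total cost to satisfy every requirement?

2440

An optimal shipping plan:
  P1–R2: 30 units
  P1–R3: 40 units
  P2–R1: 20 units
  P2–R3: 40 units
  P3–R3: 55 units
  P4–R1: 60 units
Total cost = £2440.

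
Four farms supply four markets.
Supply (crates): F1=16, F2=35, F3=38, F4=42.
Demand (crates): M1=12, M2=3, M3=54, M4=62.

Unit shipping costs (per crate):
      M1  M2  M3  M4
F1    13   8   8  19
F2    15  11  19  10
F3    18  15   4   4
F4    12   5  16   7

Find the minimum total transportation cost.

978

A cheapest plan:
  F1→M3: 16 × 8 = 128
  F2→M4: 35 × 10 = 350
  F3→M3: 38 × 4 = 152
  F4→M1: 12 × 12 = 144
  F4→M2: 3 × 5 = 15
  F4→M4: 27 × 7 = 189
Total = 128 + 350 + 152 + 144 + 15 + 189 = 978.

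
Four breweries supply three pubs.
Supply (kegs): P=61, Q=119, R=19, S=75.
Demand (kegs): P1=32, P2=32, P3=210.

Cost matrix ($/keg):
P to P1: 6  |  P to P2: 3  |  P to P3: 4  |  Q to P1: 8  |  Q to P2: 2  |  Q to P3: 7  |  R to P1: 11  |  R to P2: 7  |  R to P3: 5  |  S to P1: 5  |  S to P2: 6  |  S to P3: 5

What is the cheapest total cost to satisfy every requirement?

1387

A cheapest plan:
  P to P3: 61 × $4 = $244
  Q to P2: 32 × $2 = $64
  Q to P3: 87 × $7 = $609
  R to P3: 19 × $5 = $95
  S to P1: 32 × $5 = $160
  S to P3: 43 × $5 = $215
Total = 244 + 64 + 609 + 95 + 160 + 215 = $1387.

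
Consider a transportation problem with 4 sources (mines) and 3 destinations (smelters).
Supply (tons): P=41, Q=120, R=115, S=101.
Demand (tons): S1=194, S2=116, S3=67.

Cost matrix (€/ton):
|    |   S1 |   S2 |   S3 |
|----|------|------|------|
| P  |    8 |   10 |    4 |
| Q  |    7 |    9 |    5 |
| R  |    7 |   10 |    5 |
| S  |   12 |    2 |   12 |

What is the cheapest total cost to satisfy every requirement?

An optimal shipping plan:
  P->S3: 41 × €4 = €164
  Q->S1: 79 × €7 = €553
  Q->S2: 15 × €9 = €135
  Q->S3: 26 × €5 = €130
  R->S1: 115 × €7 = €805
  S->S2: 101 × €2 = €202
Total = 164 + 553 + 135 + 130 + 805 + 202 = €1989.

1989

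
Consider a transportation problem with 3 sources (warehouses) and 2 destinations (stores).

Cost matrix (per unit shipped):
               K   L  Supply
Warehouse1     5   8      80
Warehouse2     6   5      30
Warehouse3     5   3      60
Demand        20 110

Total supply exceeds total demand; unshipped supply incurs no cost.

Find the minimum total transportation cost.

One minimum-cost allocation:
  Warehouse1→K: 20 × 5 = 100
  Warehouse1→L: 20 × 8 = 160
  Warehouse2→L: 30 × 5 = 150
  Warehouse3→L: 60 × 3 = 180
Total = 100 + 160 + 150 + 180 = 590.

590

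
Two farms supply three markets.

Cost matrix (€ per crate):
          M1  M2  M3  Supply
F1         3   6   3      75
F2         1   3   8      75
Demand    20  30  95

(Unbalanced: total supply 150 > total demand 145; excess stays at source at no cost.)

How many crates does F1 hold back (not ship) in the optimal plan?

An optimal plan:
  F1 to M3: 75 × €3 = €225
  F2 to M1: 20 × €1 = €20
  F2 to M2: 30 × €3 = €90
  F2 to M3: 20 × €8 = €160
Total cost = €495.
F1 ships 75 of its 75, leaving 0.

0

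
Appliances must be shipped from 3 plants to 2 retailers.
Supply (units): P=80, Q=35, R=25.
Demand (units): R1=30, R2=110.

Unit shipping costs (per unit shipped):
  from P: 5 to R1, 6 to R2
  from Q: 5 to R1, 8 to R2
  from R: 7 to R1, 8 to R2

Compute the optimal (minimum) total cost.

870

A cheapest plan:
  P->R2: 80 × 6 = 480
  Q->R1: 30 × 5 = 150
  Q->R2: 5 × 8 = 40
  R->R2: 25 × 8 = 200
Total = 480 + 150 + 40 + 200 = 870.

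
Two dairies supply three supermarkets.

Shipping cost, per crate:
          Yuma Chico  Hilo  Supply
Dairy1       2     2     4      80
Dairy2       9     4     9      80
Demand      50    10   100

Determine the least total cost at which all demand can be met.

A cheapest plan:
  Dairy1→Yuma: 50 × 2 = 100
  Dairy1→Hilo: 30 × 4 = 120
  Dairy2→Chico: 10 × 4 = 40
  Dairy2→Hilo: 70 × 9 = 630
Total = 100 + 120 + 40 + 630 = 890.

890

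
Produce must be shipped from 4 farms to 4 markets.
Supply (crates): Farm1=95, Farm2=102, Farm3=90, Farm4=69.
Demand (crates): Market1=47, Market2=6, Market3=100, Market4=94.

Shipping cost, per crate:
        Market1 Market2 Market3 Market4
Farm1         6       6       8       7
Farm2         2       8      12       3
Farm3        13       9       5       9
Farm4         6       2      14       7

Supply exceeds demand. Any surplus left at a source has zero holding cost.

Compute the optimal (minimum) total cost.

1074

Optimal allocation:
  Farm1->Market3: 10 × 8 = 80
  Farm2->Market1: 8 × 2 = 16
  Farm2->Market4: 94 × 3 = 282
  Farm3->Market3: 90 × 5 = 450
  Farm4->Market1: 39 × 6 = 234
  Farm4->Market2: 6 × 2 = 12
Total = 80 + 16 + 282 + 450 + 234 + 12 = 1074.
(Supply check: Farm1 ships 10; Farm2 ships 102; Farm3 ships 90; Farm4 ships 45.)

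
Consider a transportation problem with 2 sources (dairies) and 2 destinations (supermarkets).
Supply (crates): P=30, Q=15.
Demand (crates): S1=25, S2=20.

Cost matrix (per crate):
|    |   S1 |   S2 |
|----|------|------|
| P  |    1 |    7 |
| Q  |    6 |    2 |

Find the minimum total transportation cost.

90

Optimal allocation:
  P→S1: 25 × 1 = 25
  P→S2: 5 × 7 = 35
  Q→S2: 15 × 2 = 30
Total = 25 + 35 + 30 = 90.
(Supply check: P ships 30; Q ships 15.)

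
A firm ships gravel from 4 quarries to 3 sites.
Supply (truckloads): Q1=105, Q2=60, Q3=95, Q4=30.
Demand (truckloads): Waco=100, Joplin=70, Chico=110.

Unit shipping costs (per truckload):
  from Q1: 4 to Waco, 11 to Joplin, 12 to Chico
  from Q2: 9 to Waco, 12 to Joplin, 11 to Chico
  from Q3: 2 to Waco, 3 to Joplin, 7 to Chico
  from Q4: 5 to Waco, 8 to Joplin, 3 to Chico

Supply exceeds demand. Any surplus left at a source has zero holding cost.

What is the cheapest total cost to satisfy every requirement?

A cheapest plan:
  Q1->Waco: 100 truckloads
  Q2->Chico: 55 truckloads
  Q3->Joplin: 70 truckloads
  Q3->Chico: 25 truckloads
  Q4->Chico: 30 truckloads
Total cost = 1480.

1480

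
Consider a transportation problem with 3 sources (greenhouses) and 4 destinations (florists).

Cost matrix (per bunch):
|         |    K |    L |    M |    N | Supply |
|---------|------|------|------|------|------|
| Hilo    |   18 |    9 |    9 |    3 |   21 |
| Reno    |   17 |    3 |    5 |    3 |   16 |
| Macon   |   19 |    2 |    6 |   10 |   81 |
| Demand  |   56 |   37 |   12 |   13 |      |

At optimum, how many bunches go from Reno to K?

16

Optimal shipments:
  Hilo to K: 8 × 18 = 144
  Hilo to N: 13 × 3 = 39
  Reno to K: 16 × 17 = 272
  Macon to K: 32 × 19 = 608
  Macon to L: 37 × 2 = 74
  Macon to M: 12 × 6 = 72
Total cost = 1209.
So Reno→K carries 16 bunches.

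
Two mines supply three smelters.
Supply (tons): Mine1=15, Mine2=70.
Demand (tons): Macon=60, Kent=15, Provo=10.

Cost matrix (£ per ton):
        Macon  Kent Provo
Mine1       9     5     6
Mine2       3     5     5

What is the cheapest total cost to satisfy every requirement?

An optimal shipping plan:
  Mine1 to Kent: 15 tons
  Mine2 to Macon: 60 tons
  Mine2 to Provo: 10 tons
Total cost = £305.
(Supply check: Mine1 ships 15; Mine2 ships 70.)

305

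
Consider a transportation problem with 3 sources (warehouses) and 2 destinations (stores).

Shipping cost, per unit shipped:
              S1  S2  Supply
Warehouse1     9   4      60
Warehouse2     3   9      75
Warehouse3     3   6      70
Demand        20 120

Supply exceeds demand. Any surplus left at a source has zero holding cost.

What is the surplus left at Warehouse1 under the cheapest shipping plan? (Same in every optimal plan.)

Minimum-cost shipments:
  Warehouse1→S2: 60 × 4 = 240
  Warehouse2→S1: 10 × 3 = 30
  Warehouse3→S1: 10 × 3 = 30
  Warehouse3→S2: 60 × 6 = 360
Total cost = 660.
Warehouse1 ships 60 of its 60, leaving 0.

0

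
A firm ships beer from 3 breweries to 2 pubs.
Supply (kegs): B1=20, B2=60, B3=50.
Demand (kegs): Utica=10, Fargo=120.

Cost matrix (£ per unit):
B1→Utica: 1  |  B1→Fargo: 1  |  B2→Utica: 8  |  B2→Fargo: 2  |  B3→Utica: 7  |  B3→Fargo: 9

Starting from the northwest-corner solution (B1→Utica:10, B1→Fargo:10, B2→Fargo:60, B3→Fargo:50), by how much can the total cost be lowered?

Current plan cost = 10·1 + 10·1 + 60·2 + 50·9 = £590.
Optimal plan:
  B1->Fargo: 20 × £1 = £20
  B2->Fargo: 60 × £2 = £120
  B3->Utica: 10 × £7 = £70
  B3->Fargo: 40 × £9 = £360
Optimal cost = £570.
Saving = 590 − 570 = £20.

20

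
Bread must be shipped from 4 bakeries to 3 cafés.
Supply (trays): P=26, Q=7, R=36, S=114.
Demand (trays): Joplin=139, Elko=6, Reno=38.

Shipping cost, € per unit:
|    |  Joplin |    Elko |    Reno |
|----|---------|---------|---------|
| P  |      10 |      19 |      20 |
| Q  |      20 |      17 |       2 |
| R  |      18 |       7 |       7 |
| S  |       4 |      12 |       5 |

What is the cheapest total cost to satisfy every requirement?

One minimum-cost allocation:
  P–Joplin: 26 × €10 = €260
  Q–Reno: 7 × €2 = €14
  R–Elko: 6 × €7 = €42
  R–Reno: 30 × €7 = €210
  S–Joplin: 113 × €4 = €452
  S–Reno: 1 × €5 = €5
Total = 260 + 14 + 42 + 210 + 452 + 5 = €983.
(Supply check: P ships 26; Q ships 7; R ships 36; S ships 114.)

983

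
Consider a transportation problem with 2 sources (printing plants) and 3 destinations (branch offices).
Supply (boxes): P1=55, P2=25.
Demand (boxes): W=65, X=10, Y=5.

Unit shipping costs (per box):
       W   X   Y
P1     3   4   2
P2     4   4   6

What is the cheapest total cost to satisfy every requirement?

Optimal allocation:
  P1→W: 50 boxes
  P1→Y: 5 boxes
  P2→W: 15 boxes
  P2→X: 10 boxes
Total cost = 260.

260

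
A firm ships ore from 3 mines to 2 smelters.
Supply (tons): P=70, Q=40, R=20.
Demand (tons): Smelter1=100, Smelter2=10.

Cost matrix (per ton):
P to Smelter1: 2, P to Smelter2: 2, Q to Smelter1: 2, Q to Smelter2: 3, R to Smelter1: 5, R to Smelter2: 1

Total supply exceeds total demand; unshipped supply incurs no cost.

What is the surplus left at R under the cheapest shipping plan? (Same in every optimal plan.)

10

Minimum-cost shipments:
  P->Smelter1: 60 tons
  Q->Smelter1: 40 tons
  R->Smelter2: 10 tons
Total cost = 210.
R ships 10 of its 20, leaving 10.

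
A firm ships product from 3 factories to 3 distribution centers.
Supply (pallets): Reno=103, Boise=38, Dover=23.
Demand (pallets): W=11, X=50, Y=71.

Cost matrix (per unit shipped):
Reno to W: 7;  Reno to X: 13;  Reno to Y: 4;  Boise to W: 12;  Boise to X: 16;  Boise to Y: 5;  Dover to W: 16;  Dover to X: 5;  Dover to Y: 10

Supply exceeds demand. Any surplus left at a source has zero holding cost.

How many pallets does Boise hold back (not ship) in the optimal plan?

An optimal plan:
  Reno->W: 11 pallets
  Reno->X: 27 pallets
  Reno->Y: 65 pallets
  Boise->Y: 6 pallets
  Dover->X: 23 pallets
Total cost = 833.
Boise ships 6 of its 38, leaving 32.

32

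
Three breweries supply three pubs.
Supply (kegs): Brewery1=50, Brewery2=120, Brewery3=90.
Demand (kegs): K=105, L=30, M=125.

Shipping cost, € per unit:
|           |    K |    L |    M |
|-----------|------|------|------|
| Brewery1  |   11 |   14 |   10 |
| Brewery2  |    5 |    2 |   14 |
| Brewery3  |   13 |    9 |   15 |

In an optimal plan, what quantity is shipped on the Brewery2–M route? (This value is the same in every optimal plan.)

0

The minimum-cost plan:
  Brewery1 to M: 50 × €10 = €500
  Brewery2 to K: 105 × €5 = €525
  Brewery2 to L: 15 × €2 = €30
  Brewery3 to L: 15 × €9 = €135
  Brewery3 to M: 75 × €15 = €1125
Total cost = €2315.
The route Brewery2→M is not used.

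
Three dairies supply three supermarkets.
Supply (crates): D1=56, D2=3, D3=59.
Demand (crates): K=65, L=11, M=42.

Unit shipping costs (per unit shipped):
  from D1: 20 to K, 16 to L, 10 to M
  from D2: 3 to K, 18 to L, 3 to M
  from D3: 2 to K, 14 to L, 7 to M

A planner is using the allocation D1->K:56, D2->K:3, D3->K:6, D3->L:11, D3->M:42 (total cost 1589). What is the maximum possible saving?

806

Current plan cost = 56·20 + 3·3 + 6·2 + 11·14 + 42·7 = 1589.
Optimal plan:
  D1–K: 3 × 20 = 60
  D1–L: 11 × 16 = 176
  D1–M: 42 × 10 = 420
  D2–K: 3 × 3 = 9
  D3–K: 59 × 2 = 118
Optimal cost = 783.
Saving = 1589 − 783 = 806.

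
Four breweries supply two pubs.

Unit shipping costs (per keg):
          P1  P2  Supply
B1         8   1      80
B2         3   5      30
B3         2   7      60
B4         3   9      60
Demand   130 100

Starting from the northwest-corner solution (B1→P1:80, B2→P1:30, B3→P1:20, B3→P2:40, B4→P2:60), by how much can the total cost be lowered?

1080

Current plan cost = 80·8 + 30·3 + 20·2 + 40·7 + 60·9 = 1590.
Optimal plan:
  B1–P2: 80 × 1 = 80
  B2–P1: 10 × 3 = 30
  B2–P2: 20 × 5 = 100
  B3–P1: 60 × 2 = 120
  B4–P1: 60 × 3 = 180
Optimal cost = 510.
Saving = 1590 − 510 = 1080.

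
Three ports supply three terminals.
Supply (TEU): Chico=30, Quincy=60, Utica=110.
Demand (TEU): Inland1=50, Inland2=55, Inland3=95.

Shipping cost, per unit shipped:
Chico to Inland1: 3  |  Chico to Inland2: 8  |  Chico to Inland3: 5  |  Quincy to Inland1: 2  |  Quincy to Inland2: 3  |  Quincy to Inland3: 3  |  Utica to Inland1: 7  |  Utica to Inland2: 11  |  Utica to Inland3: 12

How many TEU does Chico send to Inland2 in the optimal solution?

0

Solving gives:
  Chico->Inland3: 30 × 5 = 150
  Quincy->Inland3: 60 × 3 = 180
  Utica->Inland1: 50 × 7 = 350
  Utica->Inland2: 55 × 11 = 605
  Utica->Inland3: 5 × 12 = 60
Total cost = 1345.
The route Chico→Inland2 is not used.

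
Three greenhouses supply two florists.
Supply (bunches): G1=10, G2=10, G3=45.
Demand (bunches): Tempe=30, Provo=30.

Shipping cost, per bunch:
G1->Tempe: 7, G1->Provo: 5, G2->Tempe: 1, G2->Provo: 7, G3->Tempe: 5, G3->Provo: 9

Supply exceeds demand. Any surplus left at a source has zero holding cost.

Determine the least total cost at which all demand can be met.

340

One minimum-cost allocation:
  G1→Provo: 10 × 5 = 50
  G2→Tempe: 10 × 1 = 10
  G3→Tempe: 20 × 5 = 100
  G3→Provo: 20 × 9 = 180
Total = 50 + 10 + 100 + 180 = 340.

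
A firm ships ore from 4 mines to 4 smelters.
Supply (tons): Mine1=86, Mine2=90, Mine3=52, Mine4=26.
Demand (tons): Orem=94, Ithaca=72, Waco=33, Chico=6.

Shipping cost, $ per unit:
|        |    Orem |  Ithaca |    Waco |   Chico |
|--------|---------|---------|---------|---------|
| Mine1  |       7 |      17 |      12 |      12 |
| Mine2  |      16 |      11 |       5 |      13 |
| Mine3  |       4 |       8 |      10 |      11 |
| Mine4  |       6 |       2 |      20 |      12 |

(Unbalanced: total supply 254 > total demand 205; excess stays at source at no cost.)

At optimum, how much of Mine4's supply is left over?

0

An optimal plan:
  Mine1–Orem: 42 × $7 = $294
  Mine1–Chico: 6 × $12 = $72
  Mine2–Ithaca: 46 × $11 = $506
  Mine2–Waco: 33 × $5 = $165
  Mine3–Orem: 52 × $4 = $208
  Mine4–Ithaca: 26 × $2 = $52
Total cost = $1297.
Mine4 ships 26 of its 26, leaving 0.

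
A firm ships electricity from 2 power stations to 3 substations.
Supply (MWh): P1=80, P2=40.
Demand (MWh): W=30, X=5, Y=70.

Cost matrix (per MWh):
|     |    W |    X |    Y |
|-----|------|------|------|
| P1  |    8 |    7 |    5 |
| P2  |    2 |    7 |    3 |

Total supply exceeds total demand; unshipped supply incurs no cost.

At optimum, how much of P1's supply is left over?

Minimum-cost shipments:
  P1->X: 5 × 7 = 35
  P1->Y: 60 × 5 = 300
  P2->W: 30 × 2 = 60
  P2->Y: 10 × 3 = 30
Total cost = 425.
P1 ships 65 of its 80, leaving 15.

15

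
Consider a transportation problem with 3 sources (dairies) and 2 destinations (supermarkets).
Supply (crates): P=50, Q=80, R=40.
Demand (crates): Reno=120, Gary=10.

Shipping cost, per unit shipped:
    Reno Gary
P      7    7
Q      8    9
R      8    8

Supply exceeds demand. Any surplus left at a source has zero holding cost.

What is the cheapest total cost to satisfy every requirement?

990

One minimum-cost allocation:
  P to Reno: 40 × 7 = 280
  P to Gary: 10 × 7 = 70
  Q to Reno: 40 × 8 = 320
  R to Reno: 40 × 8 = 320
Total = 280 + 70 + 320 + 320 = 990.
(Supply check: P ships 50; Q ships 40; R ships 40.)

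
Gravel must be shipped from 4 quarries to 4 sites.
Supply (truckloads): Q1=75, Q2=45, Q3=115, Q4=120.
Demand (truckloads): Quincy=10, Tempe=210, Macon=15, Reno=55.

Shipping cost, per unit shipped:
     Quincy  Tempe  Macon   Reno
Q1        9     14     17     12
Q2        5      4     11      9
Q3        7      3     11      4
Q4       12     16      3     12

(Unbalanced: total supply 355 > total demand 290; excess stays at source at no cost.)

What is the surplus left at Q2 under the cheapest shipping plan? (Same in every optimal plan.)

0

An optimal plan:
  Q1–Quincy: 10 × 9 = 90
  Q1–Tempe: 50 × 14 = 700
  Q1–Reno: 15 × 12 = 180
  Q2–Tempe: 45 × 4 = 180
  Q3–Tempe: 115 × 3 = 345
  Q4–Macon: 15 × 3 = 45
  Q4–Reno: 40 × 12 = 480
Total cost = 2020.
Q2 ships 45 of its 45, leaving 0.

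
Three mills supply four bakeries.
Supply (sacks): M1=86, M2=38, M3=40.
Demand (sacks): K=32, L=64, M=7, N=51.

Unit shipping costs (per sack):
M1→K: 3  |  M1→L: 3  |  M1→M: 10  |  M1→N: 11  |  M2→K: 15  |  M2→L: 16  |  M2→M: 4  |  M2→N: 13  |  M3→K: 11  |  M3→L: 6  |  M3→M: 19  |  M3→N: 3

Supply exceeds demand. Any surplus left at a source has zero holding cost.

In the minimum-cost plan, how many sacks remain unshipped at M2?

10

An optimal plan:
  M1 to K: 22 × 3 = 66
  M1 to L: 64 × 3 = 192
  M2 to K: 10 × 15 = 150
  M2 to M: 7 × 4 = 28
  M2 to N: 11 × 13 = 143
  M3 to N: 40 × 3 = 120
Total cost = 699.
M2 ships 28 of its 38, leaving 10.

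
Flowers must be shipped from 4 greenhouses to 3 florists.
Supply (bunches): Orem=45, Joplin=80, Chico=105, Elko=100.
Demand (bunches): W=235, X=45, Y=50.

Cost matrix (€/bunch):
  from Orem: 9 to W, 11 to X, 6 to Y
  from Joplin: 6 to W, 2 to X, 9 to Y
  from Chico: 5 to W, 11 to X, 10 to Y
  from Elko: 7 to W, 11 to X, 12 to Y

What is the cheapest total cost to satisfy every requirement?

A cheapest plan:
  Orem–Y: 45 × €6 = €270
  Joplin–W: 30 × €6 = €180
  Joplin–X: 45 × €2 = €90
  Joplin–Y: 5 × €9 = €45
  Chico–W: 105 × €5 = €525
  Elko–W: 100 × €7 = €700
Total = 270 + 180 + 90 + 45 + 525 + 700 = €1810.
(Supply check: Orem ships 45; Joplin ships 80; Chico ships 105; Elko ships 100.)

1810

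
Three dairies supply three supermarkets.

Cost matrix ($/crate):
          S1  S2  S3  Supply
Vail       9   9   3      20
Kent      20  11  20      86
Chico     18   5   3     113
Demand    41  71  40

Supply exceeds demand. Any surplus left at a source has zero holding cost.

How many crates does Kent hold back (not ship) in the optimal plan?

Minimum-cost shipments:
  Vail–S1: 20 × $9 = $180
  Kent–S1: 19 × $20 = $380
  Chico–S1: 2 × $18 = $36
  Chico–S2: 71 × $5 = $355
  Chico–S3: 40 × $3 = $120
Total cost = $1071.
Kent ships 19 of its 86, leaving 67.

67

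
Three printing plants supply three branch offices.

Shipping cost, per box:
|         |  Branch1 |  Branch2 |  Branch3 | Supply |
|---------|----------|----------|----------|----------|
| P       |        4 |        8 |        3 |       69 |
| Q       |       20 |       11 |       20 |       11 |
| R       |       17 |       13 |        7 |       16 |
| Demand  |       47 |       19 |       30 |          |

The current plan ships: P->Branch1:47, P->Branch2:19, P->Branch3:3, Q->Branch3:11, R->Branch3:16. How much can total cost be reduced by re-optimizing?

Current plan cost = 47·4 + 19·8 + 3·3 + 11·20 + 16·7 = 681.
Optimal plan:
  P->Branch1: 47 × 4 = 188
  P->Branch2: 8 × 8 = 64
  P->Branch3: 14 × 3 = 42
  Q->Branch2: 11 × 11 = 121
  R->Branch3: 16 × 7 = 112
Optimal cost = 527.
Saving = 681 − 527 = 154.

154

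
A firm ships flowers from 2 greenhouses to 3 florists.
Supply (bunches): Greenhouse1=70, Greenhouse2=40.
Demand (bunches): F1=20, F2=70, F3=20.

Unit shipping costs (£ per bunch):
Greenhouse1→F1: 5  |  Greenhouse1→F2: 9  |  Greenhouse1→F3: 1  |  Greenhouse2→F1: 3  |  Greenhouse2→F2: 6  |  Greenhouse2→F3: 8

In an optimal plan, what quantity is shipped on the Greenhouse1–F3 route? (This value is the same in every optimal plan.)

Solving gives:
  Greenhouse1 to F1: 20 × £5 = £100
  Greenhouse1 to F2: 30 × £9 = £270
  Greenhouse1 to F3: 20 × £1 = £20
  Greenhouse2 to F2: 40 × £6 = £240
Total cost = £630.
So Greenhouse1→F3 carries 20 bunches.

20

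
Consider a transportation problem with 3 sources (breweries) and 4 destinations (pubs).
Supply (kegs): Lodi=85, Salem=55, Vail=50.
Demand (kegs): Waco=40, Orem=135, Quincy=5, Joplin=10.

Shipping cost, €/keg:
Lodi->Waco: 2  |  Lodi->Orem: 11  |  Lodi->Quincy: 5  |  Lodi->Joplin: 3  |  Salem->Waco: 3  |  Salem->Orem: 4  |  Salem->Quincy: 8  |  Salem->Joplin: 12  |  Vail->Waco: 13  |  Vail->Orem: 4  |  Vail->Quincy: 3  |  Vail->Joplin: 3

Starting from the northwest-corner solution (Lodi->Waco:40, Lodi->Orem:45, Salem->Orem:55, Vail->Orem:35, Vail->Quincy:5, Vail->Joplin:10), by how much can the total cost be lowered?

95

Current plan cost = 40·2 + 45·11 + 55·4 + 35·4 + 5·3 + 10·3 = €980.
Optimal plan:
  Lodi→Waco: 40 × €2 = €80
  Lodi→Orem: 30 × €11 = €330
  Lodi→Quincy: 5 × €5 = €25
  Lodi→Joplin: 10 × €3 = €30
  Salem→Orem: 55 × €4 = €220
  Vail→Orem: 50 × €4 = €200
Optimal cost = €885.
Saving = 980 − 885 = €95.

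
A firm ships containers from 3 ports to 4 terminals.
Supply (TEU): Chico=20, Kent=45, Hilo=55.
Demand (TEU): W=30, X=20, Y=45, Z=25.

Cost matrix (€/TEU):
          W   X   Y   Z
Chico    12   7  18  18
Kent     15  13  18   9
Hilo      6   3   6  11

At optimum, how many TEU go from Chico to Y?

Solving gives:
  Chico->X: 20 × €7 = €140
  Kent->W: 20 × €15 = €300
  Kent->Z: 25 × €9 = €225
  Hilo->W: 10 × €6 = €60
  Hilo->Y: 45 × €6 = €270
Total cost = €995.
The route Chico→Y is not used.

0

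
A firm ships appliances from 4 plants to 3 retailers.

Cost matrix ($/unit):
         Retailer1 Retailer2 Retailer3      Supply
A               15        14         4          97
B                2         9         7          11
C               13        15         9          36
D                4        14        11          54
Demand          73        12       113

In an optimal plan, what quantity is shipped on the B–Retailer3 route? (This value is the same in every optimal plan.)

Solving gives:
  A–Retailer3: 97 × $4 = $388
  B–Retailer1: 11 × $2 = $22
  C–Retailer1: 8 × $13 = $104
  C–Retailer2: 12 × $15 = $180
  C–Retailer3: 16 × $9 = $144
  D–Retailer1: 54 × $4 = $216
Total cost = $1054.
The route B→Retailer3 is not used.

0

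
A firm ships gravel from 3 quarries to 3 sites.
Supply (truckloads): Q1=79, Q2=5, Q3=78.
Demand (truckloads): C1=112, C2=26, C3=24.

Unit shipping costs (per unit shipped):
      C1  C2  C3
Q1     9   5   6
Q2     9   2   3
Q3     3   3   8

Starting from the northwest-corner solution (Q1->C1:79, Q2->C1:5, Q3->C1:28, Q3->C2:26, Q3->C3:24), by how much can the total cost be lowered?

Current plan cost = 79·9 + 5·9 + 28·3 + 26·3 + 24·8 = 1110.
Optimal plan:
  Q1→C1: 34 × 9 = 306
  Q1→C2: 21 × 5 = 105
  Q1→C3: 24 × 6 = 144
  Q2→C2: 5 × 2 = 10
  Q3→C1: 78 × 3 = 234
Optimal cost = 799.
Saving = 1110 − 799 = 311.

311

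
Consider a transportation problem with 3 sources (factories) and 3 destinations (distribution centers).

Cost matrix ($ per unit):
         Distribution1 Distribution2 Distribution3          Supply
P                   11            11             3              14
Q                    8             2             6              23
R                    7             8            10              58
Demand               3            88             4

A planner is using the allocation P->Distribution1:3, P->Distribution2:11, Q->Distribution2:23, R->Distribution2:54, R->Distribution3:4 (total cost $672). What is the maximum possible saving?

Current plan cost = 3·11 + 11·11 + 23·2 + 54·8 + 4·10 = $672.
Optimal plan:
  P→Distribution2: 10 × $11 = $110
  P→Distribution3: 4 × $3 = $12
  Q→Distribution2: 23 × $2 = $46
  R→Distribution1: 3 × $7 = $21
  R→Distribution2: 55 × $8 = $440
Optimal cost = $629.
Saving = 672 − 629 = $43.

43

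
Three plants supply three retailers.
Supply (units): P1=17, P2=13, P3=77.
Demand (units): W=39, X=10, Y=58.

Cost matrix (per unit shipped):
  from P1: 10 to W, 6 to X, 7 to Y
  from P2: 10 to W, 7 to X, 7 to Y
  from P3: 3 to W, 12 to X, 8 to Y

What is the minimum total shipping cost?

621

Optimal allocation:
  P1 to X: 10 × 6 = 60
  P1 to Y: 7 × 7 = 49
  P2 to Y: 13 × 7 = 91
  P3 to W: 39 × 3 = 117
  P3 to Y: 38 × 8 = 304
Total = 60 + 49 + 91 + 117 + 304 = 621.
(Supply check: P1 ships 17; P2 ships 13; P3 ships 77.)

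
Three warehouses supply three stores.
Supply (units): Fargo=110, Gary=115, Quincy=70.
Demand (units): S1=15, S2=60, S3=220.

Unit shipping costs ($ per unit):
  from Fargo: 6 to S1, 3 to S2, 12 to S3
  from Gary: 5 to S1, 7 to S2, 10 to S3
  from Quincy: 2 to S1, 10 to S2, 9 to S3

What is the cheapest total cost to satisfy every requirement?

One minimum-cost allocation:
  Fargo to S2: 60 units
  Fargo to S3: 50 units
  Gary to S3: 115 units
  Quincy to S1: 15 units
  Quincy to S3: 55 units
Total cost = $2455.
(Supply check: Fargo ships 110; Gary ships 115; Quincy ships 70.)

2455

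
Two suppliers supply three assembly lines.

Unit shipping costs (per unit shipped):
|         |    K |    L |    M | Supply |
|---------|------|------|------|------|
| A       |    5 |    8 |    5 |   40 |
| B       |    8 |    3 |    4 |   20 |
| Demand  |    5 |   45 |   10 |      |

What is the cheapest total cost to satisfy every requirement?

335

An optimal shipping plan:
  A–K: 5 batches
  A–L: 25 batches
  A–M: 10 batches
  B–L: 20 batches
Total cost = 335.
(Supply check: A ships 40; B ships 20.)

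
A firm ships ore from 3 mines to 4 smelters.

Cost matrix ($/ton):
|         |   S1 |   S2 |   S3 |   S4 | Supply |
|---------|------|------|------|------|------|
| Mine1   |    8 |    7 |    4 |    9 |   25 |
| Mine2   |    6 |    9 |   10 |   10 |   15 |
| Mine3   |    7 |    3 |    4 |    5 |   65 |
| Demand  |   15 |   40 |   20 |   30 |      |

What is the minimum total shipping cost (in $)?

An optimal shipping plan:
  Mine1->S2: 5 × $7 = $35
  Mine1->S3: 20 × $4 = $80
  Mine2->S1: 15 × $6 = $90
  Mine3->S2: 35 × $3 = $105
  Mine3->S4: 30 × $5 = $150
Total = 35 + 80 + 90 + 105 + 150 = $460.

460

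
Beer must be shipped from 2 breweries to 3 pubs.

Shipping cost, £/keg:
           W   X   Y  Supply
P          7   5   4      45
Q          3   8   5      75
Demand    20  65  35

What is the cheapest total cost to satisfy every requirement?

A cheapest plan:
  P->X: 45 kegs
  Q->W: 20 kegs
  Q->X: 20 kegs
  Q->Y: 35 kegs
Total cost = £620.

620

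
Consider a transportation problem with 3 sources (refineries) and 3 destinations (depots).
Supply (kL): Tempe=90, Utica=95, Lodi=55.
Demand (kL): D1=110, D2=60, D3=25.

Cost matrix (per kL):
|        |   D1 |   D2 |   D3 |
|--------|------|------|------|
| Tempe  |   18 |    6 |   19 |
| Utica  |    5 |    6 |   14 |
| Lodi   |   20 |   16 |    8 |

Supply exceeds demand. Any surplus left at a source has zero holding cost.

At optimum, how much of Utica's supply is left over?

0

Minimum-cost shipments:
  Tempe→D1: 15 kL
  Tempe→D2: 60 kL
  Utica→D1: 95 kL
  Lodi→D3: 25 kL
Total cost = 1305.
Utica ships 95 of its 95, leaving 0.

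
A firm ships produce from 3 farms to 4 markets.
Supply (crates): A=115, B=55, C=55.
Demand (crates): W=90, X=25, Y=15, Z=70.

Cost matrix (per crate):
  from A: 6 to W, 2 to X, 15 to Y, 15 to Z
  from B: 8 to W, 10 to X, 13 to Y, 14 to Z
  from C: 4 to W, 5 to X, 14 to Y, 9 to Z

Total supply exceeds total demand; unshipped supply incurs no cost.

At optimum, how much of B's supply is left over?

25

An optimal plan:
  A to W: 90 × 6 = 540
  A to X: 25 × 2 = 50
  B to Y: 15 × 13 = 195
  B to Z: 15 × 14 = 210
  C to Z: 55 × 9 = 495
Total cost = 1490.
B ships 30 of its 55, leaving 25.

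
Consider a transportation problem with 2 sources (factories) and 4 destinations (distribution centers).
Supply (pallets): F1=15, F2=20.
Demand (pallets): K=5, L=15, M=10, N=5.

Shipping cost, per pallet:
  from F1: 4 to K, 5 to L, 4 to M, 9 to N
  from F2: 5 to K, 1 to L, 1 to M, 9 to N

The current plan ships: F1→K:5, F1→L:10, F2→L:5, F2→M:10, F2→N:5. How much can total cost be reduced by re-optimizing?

Current plan cost = 5·4 + 10·5 + 5·1 + 10·1 + 5·9 = 130.
Optimal plan:
  F1–K: 5 × 4 = 20
  F1–M: 5 × 4 = 20
  F1–N: 5 × 9 = 45
  F2–L: 15 × 1 = 15
  F2–M: 5 × 1 = 5
Optimal cost = 105.
Saving = 130 − 105 = 25.

25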